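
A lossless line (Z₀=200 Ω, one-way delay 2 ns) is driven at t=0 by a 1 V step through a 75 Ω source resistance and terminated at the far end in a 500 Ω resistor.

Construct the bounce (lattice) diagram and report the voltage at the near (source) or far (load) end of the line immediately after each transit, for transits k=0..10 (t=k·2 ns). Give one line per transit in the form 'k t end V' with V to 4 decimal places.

0 0 source 0.7273
1 2 load 1.0390
2 4 source 0.8973
3 6 load 0.8366
4 8 source 0.8642
5 10 load 0.8760
6 12 source 0.8706
7 14 load 0.8683
8 16 source 0.8694
9 18 load 0.8698
10 20 source 0.8696

Γ_L=0.428571, Γ_S=-0.454545; launch V₁=1·200/275=0.727273
k=0 src: V=0.7273
k=1 load: inc=0.727273, refl=0.727273·0.428571=0.3117; V=0.000000+0.727273+0.311688=1.0390
k=2 src: inc=0.311688, refl=0.311688·-0.454545=-0.1417; V=0.727273+0.311688+-0.141677=0.8973
k=3 load: inc=-0.141677, refl=-0.141677·0.428571=-0.0607; V=1.038961+-0.141677+-0.060719=0.8366
k=4 src: inc=-0.060719, refl=-0.060719·-0.454545=0.0276; V=0.897285+-0.060719+0.027599=0.8642
k=5 load: inc=0.027599, refl=0.027599·0.428571=0.0118; V=0.836566+0.027599+0.011828=0.8760
k=6 src: inc=0.011828, refl=0.011828·-0.454545=-0.0054; V=0.864165+0.011828+-0.005376=0.8706
k=7 load: inc=-0.005376, refl=-0.005376·0.428571=-0.0023; V=0.875994+-0.005376+-0.002304=0.8683
k=8 src: inc=-0.002304, refl=-0.002304·-0.454545=0.0010; V=0.870617+-0.002304+0.001047=0.8694
k=9 load: inc=0.001047, refl=0.001047·0.428571=0.0004; V=0.868313+0.001047+0.000449=0.8698
k=10 src: inc=0.000449, refl=0.000449·-0.454545=-0.0002; V=0.869360+0.000449+-0.000204=0.8696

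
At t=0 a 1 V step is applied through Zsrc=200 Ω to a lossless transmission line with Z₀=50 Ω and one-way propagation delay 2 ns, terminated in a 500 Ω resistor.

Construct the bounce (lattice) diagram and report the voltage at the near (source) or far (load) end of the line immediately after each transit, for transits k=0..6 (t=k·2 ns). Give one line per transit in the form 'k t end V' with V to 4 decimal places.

Γ_L=0.818182, Γ_S=0.600000; launch V₁=1·50/250=0.200000
k=0 src: V=0.2000
k=1 load: inc=0.200000, refl=0.200000·0.818182=0.1636; V=0.000000+0.200000+0.163636=0.3636
k=2 src: inc=0.163636, refl=0.163636·0.600000=0.0982; V=0.200000+0.163636+0.098182=0.4618
k=3 load: inc=0.098182, refl=0.098182·0.818182=0.0803; V=0.363636+0.098182+0.080331=0.5421
k=4 src: inc=0.080331, refl=0.080331·0.600000=0.0482; V=0.461818+0.080331+0.048198=0.5903
k=5 load: inc=0.048198, refl=0.048198·0.818182=0.0394; V=0.542149+0.048198+0.039435=0.6298
k=6 src: inc=0.039435, refl=0.039435·0.600000=0.0237; V=0.590347+0.039435+0.023661=0.6534

0 0 source 0.2000
1 2 load 0.3636
2 4 source 0.4618
3 6 load 0.5421
4 8 source 0.5903
5 10 load 0.6298
6 12 source 0.6534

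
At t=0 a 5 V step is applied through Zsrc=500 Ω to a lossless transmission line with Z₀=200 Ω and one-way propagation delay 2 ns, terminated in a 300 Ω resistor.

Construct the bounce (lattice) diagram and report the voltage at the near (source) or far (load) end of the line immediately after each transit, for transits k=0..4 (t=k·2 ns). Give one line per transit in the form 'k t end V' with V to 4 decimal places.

0 0 source 1.4286
1 2 load 1.7143
2 4 source 1.8367
3 6 load 1.8612
4 8 source 1.8717

Γ_L=0.200000, Γ_S=0.428571; launch V₁=5·200/700=1.428571
k=0 src: V=1.4286
k=1 load: inc=1.428571, refl=1.428571·0.200000=0.2857; V=0.000000+1.428571+0.285714=1.7143
k=2 src: inc=0.285714, refl=0.285714·0.428571=0.1224; V=1.428571+0.285714+0.122449=1.8367
k=3 load: inc=0.122449, refl=0.122449·0.200000=0.0245; V=1.714286+0.122449+0.024490=1.8612
k=4 src: inc=0.024490, refl=0.024490·0.428571=0.0105; V=1.836735+0.024490+0.010496=1.8717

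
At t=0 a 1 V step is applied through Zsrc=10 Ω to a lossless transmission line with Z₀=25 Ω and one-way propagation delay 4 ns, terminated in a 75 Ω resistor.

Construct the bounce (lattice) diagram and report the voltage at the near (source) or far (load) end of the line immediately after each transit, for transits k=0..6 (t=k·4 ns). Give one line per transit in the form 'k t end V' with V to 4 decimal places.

0 0 source 0.7143
1 4 load 1.0714
2 8 source 0.9184
3 12 load 0.8418
4 16 source 0.8746
5 20 load 0.8910
6 24 source 0.8840

Γ_L=0.500000, Γ_S=-0.428571; launch V₁=1·25/35=0.714286
k=0 src: V=0.7143
k=1 load: inc=0.714286, refl=0.714286·0.500000=0.3571; V=0.000000+0.714286+0.357143=1.0714
k=2 src: inc=0.357143, refl=0.357143·-0.428571=-0.1531; V=0.714286+0.357143+-0.153061=0.9184
k=3 load: inc=-0.153061, refl=-0.153061·0.500000=-0.0765; V=1.071429+-0.153061+-0.076531=0.8418
k=4 src: inc=-0.076531, refl=-0.076531·-0.428571=0.0328; V=0.918367+-0.076531+0.032799=0.8746
k=5 load: inc=0.032799, refl=0.032799·0.500000=0.0164; V=0.841837+0.032799+0.016399=0.8910
k=6 src: inc=0.016399, refl=0.016399·-0.428571=-0.0070; V=0.874636+0.016399+-0.007028=0.8840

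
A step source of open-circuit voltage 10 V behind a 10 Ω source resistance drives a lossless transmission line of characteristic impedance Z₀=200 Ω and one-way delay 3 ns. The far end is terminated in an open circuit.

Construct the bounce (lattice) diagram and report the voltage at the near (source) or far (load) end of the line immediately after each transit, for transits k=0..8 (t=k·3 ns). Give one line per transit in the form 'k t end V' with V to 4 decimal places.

Γ_L=1.000000, Γ_S=-0.904762; launch V₁=10·200/210=9.523810
k=0 src: V=9.5238
k=1 load: inc=9.523810, refl=9.523810·1.000000=9.5238; V=0.000000+9.523810+9.523810=19.0476
k=2 src: inc=9.523810, refl=9.523810·-0.904762=-8.6168; V=9.523810+9.523810+-8.616780=10.4308
k=3 load: inc=-8.616780, refl=-8.616780·1.000000=-8.6168; V=19.047619+-8.616780+-8.616780=1.8141
k=4 src: inc=-8.616780, refl=-8.616780·-0.904762=7.7961; V=10.430839+-8.616780+7.796134=9.6102
k=5 load: inc=7.796134, refl=7.796134·1.000000=7.7961; V=1.814059+7.796134+7.796134=17.4063
k=6 src: inc=7.796134, refl=7.796134·-0.904762=-7.0536; V=9.610193+7.796134+-7.053645=10.3527
k=7 load: inc=-7.053645, refl=-7.053645·1.000000=-7.0536; V=17.406328+-7.053645+-7.053645=3.2990
k=8 src: inc=-7.053645, refl=-7.053645·-0.904762=6.3819; V=10.352682+-7.053645+6.381870=9.6809

0 0 source 9.5238
1 3 load 19.0476
2 6 source 10.4308
3 9 load 1.8141
4 12 source 9.6102
5 15 load 17.4063
6 18 source 10.3527
7 21 load 3.2990
8 24 source 9.6809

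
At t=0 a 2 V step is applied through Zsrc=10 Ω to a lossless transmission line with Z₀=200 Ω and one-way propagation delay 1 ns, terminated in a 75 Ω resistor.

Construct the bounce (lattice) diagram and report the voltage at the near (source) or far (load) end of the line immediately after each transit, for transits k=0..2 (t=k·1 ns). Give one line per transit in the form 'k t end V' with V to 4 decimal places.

0 0 source 1.9048
1 1 load 1.0390
2 2 source 1.8223

Γ_L=-0.454545, Γ_S=-0.904762; launch V₁=2·200/210=1.904762
k=0 src: V=1.9048
k=1 load: inc=1.904762, refl=1.904762·-0.454545=-0.8658; V=0.000000+1.904762+-0.865801=1.0390
k=2 src: inc=-0.865801, refl=-0.865801·-0.904762=0.7833; V=1.904762+-0.865801+0.783344=1.8223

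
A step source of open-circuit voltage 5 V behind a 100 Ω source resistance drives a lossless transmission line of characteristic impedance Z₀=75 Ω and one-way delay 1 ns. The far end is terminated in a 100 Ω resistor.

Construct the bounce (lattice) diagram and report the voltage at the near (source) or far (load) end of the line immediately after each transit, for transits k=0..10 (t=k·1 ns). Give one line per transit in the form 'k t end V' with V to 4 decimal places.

Γ_L=0.142857, Γ_S=0.142857; launch V₁=5·75/175=2.142857
k=0 src: V=2.1429
k=1 load: inc=2.142857, refl=2.142857·0.142857=0.3061; V=0.000000+2.142857+0.306122=2.4490
k=2 src: inc=0.306122, refl=0.306122·0.142857=0.0437; V=2.142857+0.306122+0.043732=2.4927
k=3 load: inc=0.043732, refl=0.043732·0.142857=0.0062; V=2.448980+0.043732+0.006247=2.4990
k=4 src: inc=0.006247, refl=0.006247·0.142857=0.0009; V=2.492711+0.006247+0.000892=2.4999
k=5 load: inc=0.000892, refl=0.000892·0.142857=0.0001; V=2.498959+0.000892+0.000127=2.5000
k=6 src: inc=0.000127, refl=0.000127·0.142857=0.0000; V=2.499851+0.000127+0.000018=2.5000
k=7 load: inc=0.000018, refl=0.000018·0.142857=0.0000; V=2.499979+0.000018+0.000003=2.5000
k=8 src: inc=0.000003, refl=0.000003·0.142857=0.0000; V=2.499997+0.000003+0.000000=2.5000
k=9 load: inc=0.000000, refl=0.000000·0.142857=0.0000; V=2.500000+0.000000+0.000000=2.5000
k=10 src: inc=0.000000, refl=0.000000·0.142857=0.0000; V=2.500000+0.000000+0.000000=2.5000

0 0 source 2.1429
1 1 load 2.4490
2 2 source 2.4927
3 3 load 2.4990
4 4 source 2.4999
5 5 load 2.5000
6 6 source 2.5000
7 7 load 2.5000
8 8 source 2.5000
9 9 load 2.5000
10 10 source 2.5000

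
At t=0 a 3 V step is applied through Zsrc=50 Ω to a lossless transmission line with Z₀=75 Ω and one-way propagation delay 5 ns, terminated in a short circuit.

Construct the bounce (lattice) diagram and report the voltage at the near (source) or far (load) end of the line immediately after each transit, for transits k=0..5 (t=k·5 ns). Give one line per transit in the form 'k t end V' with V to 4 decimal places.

0 0 source 1.8000
1 5 load 0.0000
2 10 source 0.3600
3 15 load 0.0000
4 20 source 0.0720
5 25 load 0.0000

Γ_L=-1.000000, Γ_S=-0.200000; launch V₁=3·75/125=1.800000
k=0 src: V=1.8000
k=1 load: inc=1.800000, refl=1.800000·-1.000000=-1.8000; V=0.000000+1.800000+-1.800000=0.0000
k=2 src: inc=-1.800000, refl=-1.800000·-0.200000=0.3600; V=1.800000+-1.800000+0.360000=0.3600
k=3 load: inc=0.360000, refl=0.360000·-1.000000=-0.3600; V=0.000000+0.360000+-0.360000=0.0000
k=4 src: inc=-0.360000, refl=-0.360000·-0.200000=0.0720; V=0.360000+-0.360000+0.072000=0.0720
k=5 load: inc=0.072000, refl=0.072000·-1.000000=-0.0720; V=0.000000+0.072000+-0.072000=0.0000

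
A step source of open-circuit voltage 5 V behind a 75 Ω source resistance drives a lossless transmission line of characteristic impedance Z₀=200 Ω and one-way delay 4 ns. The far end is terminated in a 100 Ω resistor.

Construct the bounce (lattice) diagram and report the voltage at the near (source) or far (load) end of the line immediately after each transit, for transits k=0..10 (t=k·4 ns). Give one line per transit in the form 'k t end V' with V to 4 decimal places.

Γ_L=-0.333333, Γ_S=-0.454545; launch V₁=5·200/275=3.636364
k=0 src: V=3.6364
k=1 load: inc=3.636364, refl=3.636364·-0.333333=-1.2121; V=0.000000+3.636364+-1.212121=2.4242
k=2 src: inc=-1.212121, refl=-1.212121·-0.454545=0.5510; V=3.636364+-1.212121+0.550964=2.9752
k=3 load: inc=0.550964, refl=0.550964·-0.333333=-0.1837; V=2.424242+0.550964+-0.183655=2.7916
k=4 src: inc=-0.183655, refl=-0.183655·-0.454545=0.0835; V=2.975207+-0.183655+0.083479=2.8750
k=5 load: inc=0.083479, refl=0.083479·-0.333333=-0.0278; V=2.791552+0.083479+-0.027826=2.8472
k=6 src: inc=-0.027826, refl=-0.027826·-0.454545=0.0126; V=2.875031+-0.027826+0.012648=2.8599
k=7 load: inc=0.012648, refl=0.012648·-0.333333=-0.0042; V=2.847205+0.012648+-0.004216=2.8556
k=8 src: inc=-0.004216, refl=-0.004216·-0.454545=0.0019; V=2.859853+-0.004216+0.001916=2.8576
k=9 load: inc=0.001916, refl=0.001916·-0.333333=-0.0006; V=2.855637+0.001916+-0.000639=2.8569
k=10 src: inc=-0.000639, refl=-0.000639·-0.454545=0.0003; V=2.857554+-0.000639+0.000290=2.8572

0 0 source 3.6364
1 4 load 2.4242
2 8 source 2.9752
3 12 load 2.7916
4 16 source 2.8750
5 20 load 2.8472
6 24 source 2.8599
7 28 load 2.8556
8 32 source 2.8576
9 36 load 2.8569
10 40 source 2.8572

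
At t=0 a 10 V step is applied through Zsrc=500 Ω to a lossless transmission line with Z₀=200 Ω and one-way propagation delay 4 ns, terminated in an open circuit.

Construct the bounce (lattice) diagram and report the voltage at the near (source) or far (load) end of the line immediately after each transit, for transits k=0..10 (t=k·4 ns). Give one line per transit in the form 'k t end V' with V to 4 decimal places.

0 0 source 2.8571
1 4 load 5.7143
2 8 source 6.9388
3 12 load 8.1633
4 16 source 8.6880
5 20 load 9.2128
6 24 source 9.4377
7 28 load 9.6626
8 32 source 9.7590
9 36 load 9.8554
10 40 source 9.8967

Γ_L=1.000000, Γ_S=0.428571; launch V₁=10·200/700=2.857143
k=0 src: V=2.8571
k=1 load: inc=2.857143, refl=2.857143·1.000000=2.8571; V=0.000000+2.857143+2.857143=5.7143
k=2 src: inc=2.857143, refl=2.857143·0.428571=1.2245; V=2.857143+2.857143+1.224490=6.9388
k=3 load: inc=1.224490, refl=1.224490·1.000000=1.2245; V=5.714286+1.224490+1.224490=8.1633
k=4 src: inc=1.224490, refl=1.224490·0.428571=0.5248; V=6.938776+1.224490+0.524781=8.6880
k=5 load: inc=0.524781, refl=0.524781·1.000000=0.5248; V=8.163265+0.524781+0.524781=9.2128
k=6 src: inc=0.524781, refl=0.524781·0.428571=0.2249; V=8.688047+0.524781+0.224906=9.4377
k=7 load: inc=0.224906, refl=0.224906·1.000000=0.2249; V=9.212828+0.224906+0.224906=9.6626
k=8 src: inc=0.224906, refl=0.224906·0.428571=0.0964; V=9.437734+0.224906+0.096388=9.7590
k=9 load: inc=0.096388, refl=0.096388·1.000000=0.0964; V=9.662641+0.096388+0.096388=9.8554
k=10 src: inc=0.096388, refl=0.096388·0.428571=0.0413; V=9.759029+0.096388+0.041309=9.8967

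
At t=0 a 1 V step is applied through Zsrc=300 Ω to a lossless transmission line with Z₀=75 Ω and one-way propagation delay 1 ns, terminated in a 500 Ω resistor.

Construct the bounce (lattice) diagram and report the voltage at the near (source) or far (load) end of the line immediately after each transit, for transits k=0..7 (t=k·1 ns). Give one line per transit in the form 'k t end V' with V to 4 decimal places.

0 0 source 0.2000
1 1 load 0.3478
2 2 source 0.4365
3 3 load 0.5021
4 4 source 0.5414
5 5 load 0.5705
6 6 source 0.5879
7 7 load 0.6008

Γ_L=0.739130, Γ_S=0.600000; launch V₁=1·75/375=0.200000
k=0 src: V=0.2000
k=1 load: inc=0.200000, refl=0.200000·0.739130=0.1478; V=0.000000+0.200000+0.147826=0.3478
k=2 src: inc=0.147826, refl=0.147826·0.600000=0.0887; V=0.200000+0.147826+0.088696=0.4365
k=3 load: inc=0.088696, refl=0.088696·0.739130=0.0656; V=0.347826+0.088696+0.065558=0.5021
k=4 src: inc=0.065558, refl=0.065558·0.600000=0.0393; V=0.436522+0.065558+0.039335=0.5414
k=5 load: inc=0.039335, refl=0.039335·0.739130=0.0291; V=0.502079+0.039335+0.029073=0.5705
k=6 src: inc=0.029073, refl=0.029073·0.600000=0.0174; V=0.541414+0.029073+0.017444=0.5879
k=7 load: inc=0.017444, refl=0.017444·0.739130=0.0129; V=0.570487+0.017444+0.012893=0.6008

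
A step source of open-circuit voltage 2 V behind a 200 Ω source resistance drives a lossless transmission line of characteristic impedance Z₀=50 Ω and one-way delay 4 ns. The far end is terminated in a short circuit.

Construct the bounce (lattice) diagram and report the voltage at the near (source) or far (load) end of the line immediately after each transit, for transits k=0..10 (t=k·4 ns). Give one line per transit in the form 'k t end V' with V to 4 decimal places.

0 0 source 0.4000
1 4 load 0.0000
2 8 source -0.2400
3 12 load 0.0000
4 16 source 0.1440
5 20 load 0.0000
6 24 source -0.0864
7 28 load 0.0000
8 32 source 0.0518
9 36 load 0.0000
10 40 source -0.0311

Γ_L=-1.000000, Γ_S=0.600000; launch V₁=2·50/250=0.400000
k=0 src: V=0.4000
k=1 load: inc=0.400000, refl=0.400000·-1.000000=-0.4000; V=0.000000+0.400000+-0.400000=0.0000
k=2 src: inc=-0.400000, refl=-0.400000·0.600000=-0.2400; V=0.400000+-0.400000+-0.240000=-0.2400
k=3 load: inc=-0.240000, refl=-0.240000·-1.000000=0.2400; V=0.000000+-0.240000+0.240000=0.0000
k=4 src: inc=0.240000, refl=0.240000·0.600000=0.1440; V=-0.240000+0.240000+0.144000=0.1440
k=5 load: inc=0.144000, refl=0.144000·-1.000000=-0.1440; V=0.000000+0.144000+-0.144000=0.0000
k=6 src: inc=-0.144000, refl=-0.144000·0.600000=-0.0864; V=0.144000+-0.144000+-0.086400=-0.0864
k=7 load: inc=-0.086400, refl=-0.086400·-1.000000=0.0864; V=0.000000+-0.086400+0.086400=0.0000
k=8 src: inc=0.086400, refl=0.086400·0.600000=0.0518; V=-0.086400+0.086400+0.051840=0.0518
k=9 load: inc=0.051840, refl=0.051840·-1.000000=-0.0518; V=0.000000+0.051840+-0.051840=0.0000
k=10 src: inc=-0.051840, refl=-0.051840·0.600000=-0.0311; V=0.051840+-0.051840+-0.031104=-0.0311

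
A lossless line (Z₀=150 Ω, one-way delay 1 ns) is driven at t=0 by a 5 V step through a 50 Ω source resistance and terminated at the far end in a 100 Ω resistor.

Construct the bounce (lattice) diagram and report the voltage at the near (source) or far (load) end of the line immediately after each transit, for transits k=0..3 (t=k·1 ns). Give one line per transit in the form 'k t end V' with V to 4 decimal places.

0 0 source 3.7500
1 1 load 3.0000
2 2 source 3.3750
3 3 load 3.3000

Γ_L=-0.200000, Γ_S=-0.500000; launch V₁=5·150/200=3.750000
k=0 src: V=3.7500
k=1 load: inc=3.750000, refl=3.750000·-0.200000=-0.7500; V=0.000000+3.750000+-0.750000=3.0000
k=2 src: inc=-0.750000, refl=-0.750000·-0.500000=0.3750; V=3.750000+-0.750000+0.375000=3.3750
k=3 load: inc=0.375000, refl=0.375000·-0.200000=-0.0750; V=3.000000+0.375000+-0.075000=3.3000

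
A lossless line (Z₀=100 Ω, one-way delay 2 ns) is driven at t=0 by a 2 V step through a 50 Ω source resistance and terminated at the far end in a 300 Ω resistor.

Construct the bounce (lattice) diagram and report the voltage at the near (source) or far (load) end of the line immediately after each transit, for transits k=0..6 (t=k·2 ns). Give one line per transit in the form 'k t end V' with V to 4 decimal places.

0 0 source 1.3333
1 2 load 2.0000
2 4 source 1.7778
3 6 load 1.6667
4 8 source 1.7037
5 10 load 1.7222
6 12 source 1.7160

Γ_L=0.500000, Γ_S=-0.333333; launch V₁=2·100/150=1.333333
k=0 src: V=1.3333
k=1 load: inc=1.333333, refl=1.333333·0.500000=0.6667; V=0.000000+1.333333+0.666667=2.0000
k=2 src: inc=0.666667, refl=0.666667·-0.333333=-0.2222; V=1.333333+0.666667+-0.222222=1.7778
k=3 load: inc=-0.222222, refl=-0.222222·0.500000=-0.1111; V=2.000000+-0.222222+-0.111111=1.6667
k=4 src: inc=-0.111111, refl=-0.111111·-0.333333=0.0370; V=1.777778+-0.111111+0.037037=1.7037
k=5 load: inc=0.037037, refl=0.037037·0.500000=0.0185; V=1.666667+0.037037+0.018519=1.7222
k=6 src: inc=0.018519, refl=0.018519·-0.333333=-0.0062; V=1.703704+0.018519+-0.006173=1.7160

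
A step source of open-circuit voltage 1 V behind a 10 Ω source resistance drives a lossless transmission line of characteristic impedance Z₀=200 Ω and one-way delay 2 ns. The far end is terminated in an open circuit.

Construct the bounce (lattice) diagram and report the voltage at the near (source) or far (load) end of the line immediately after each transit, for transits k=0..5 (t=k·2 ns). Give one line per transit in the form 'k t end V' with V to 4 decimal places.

0 0 source 0.9524
1 2 load 1.9048
2 4 source 1.0431
3 6 load 0.1814
4 8 source 0.9610
5 10 load 1.7406

Γ_L=1.000000, Γ_S=-0.904762; launch V₁=1·200/210=0.952381
k=0 src: V=0.9524
k=1 load: inc=0.952381, refl=0.952381·1.000000=0.9524; V=0.000000+0.952381+0.952381=1.9048
k=2 src: inc=0.952381, refl=0.952381·-0.904762=-0.8617; V=0.952381+0.952381+-0.861678=1.0431
k=3 load: inc=-0.861678, refl=-0.861678·1.000000=-0.8617; V=1.904762+-0.861678+-0.861678=0.1814
k=4 src: inc=-0.861678, refl=-0.861678·-0.904762=0.7796; V=1.043084+-0.861678+0.779613=0.9610
k=5 load: inc=0.779613, refl=0.779613·1.000000=0.7796; V=0.181406+0.779613+0.779613=1.7406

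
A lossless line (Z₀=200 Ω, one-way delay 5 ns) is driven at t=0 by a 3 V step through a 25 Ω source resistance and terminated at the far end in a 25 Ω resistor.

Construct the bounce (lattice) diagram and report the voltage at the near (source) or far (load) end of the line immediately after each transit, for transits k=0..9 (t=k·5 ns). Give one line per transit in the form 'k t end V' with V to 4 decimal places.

0 0 source 2.6667
1 5 load 0.5926
2 10 source 2.2058
3 15 load 0.9511
4 20 source 1.9269
5 25 load 1.1679
6 30 source 1.7583
7 35 load 1.2991
8 40 source 1.6562
9 45 load 1.3785

Γ_L=-0.777778, Γ_S=-0.777778; launch V₁=3·200/225=2.666667
k=0 src: V=2.6667
k=1 load: inc=2.666667, refl=2.666667·-0.777778=-2.0741; V=0.000000+2.666667+-2.074074=0.5926
k=2 src: inc=-2.074074, refl=-2.074074·-0.777778=1.6132; V=2.666667+-2.074074+1.613169=2.2058
k=3 load: inc=1.613169, refl=1.613169·-0.777778=-1.2547; V=0.592593+1.613169+-1.254687=0.9511
k=4 src: inc=-1.254687, refl=-1.254687·-0.777778=0.9759; V=2.205761+-1.254687+0.975867=1.9269
k=5 load: inc=0.975867, refl=0.975867·-0.777778=-0.7590; V=0.951075+0.975867+-0.759008=1.1679
k=6 src: inc=-0.759008, refl=-0.759008·-0.777778=0.5903; V=1.926942+-0.759008+0.590340=1.7583
k=7 load: inc=0.590340, refl=0.590340·-0.777778=-0.4592; V=1.167934+0.590340+-0.459153=1.2991
k=8 src: inc=-0.459153, refl=-0.459153·-0.777778=0.3571; V=1.758274+-0.459153+0.357119=1.6562
k=9 load: inc=0.357119, refl=0.357119·-0.777778=-0.2778; V=1.299121+0.357119+-0.277759=1.3785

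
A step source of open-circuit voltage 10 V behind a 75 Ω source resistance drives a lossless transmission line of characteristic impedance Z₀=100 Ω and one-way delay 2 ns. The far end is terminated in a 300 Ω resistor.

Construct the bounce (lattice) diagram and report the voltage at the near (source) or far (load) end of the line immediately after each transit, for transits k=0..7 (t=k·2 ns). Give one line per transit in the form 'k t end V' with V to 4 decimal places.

Γ_L=0.500000, Γ_S=-0.142857; launch V₁=10·100/175=5.714286
k=0 src: V=5.7143
k=1 load: inc=5.714286, refl=5.714286·0.500000=2.8571; V=0.000000+5.714286+2.857143=8.5714
k=2 src: inc=2.857143, refl=2.857143·-0.142857=-0.4082; V=5.714286+2.857143+-0.408163=8.1633
k=3 load: inc=-0.408163, refl=-0.408163·0.500000=-0.2041; V=8.571429+-0.408163+-0.204082=7.9592
k=4 src: inc=-0.204082, refl=-0.204082·-0.142857=0.0292; V=8.163265+-0.204082+0.029155=7.9883
k=5 load: inc=0.029155, refl=0.029155·0.500000=0.0146; V=7.959184+0.029155+0.014577=8.0029
k=6 src: inc=0.014577, refl=0.014577·-0.142857=-0.0021; V=7.988338+0.014577+-0.002082=8.0008
k=7 load: inc=-0.002082, refl=-0.002082·0.500000=-0.0010; V=8.002915+-0.002082+-0.001041=7.9998

0 0 source 5.7143
1 2 load 8.5714
2 4 source 8.1633
3 6 load 7.9592
4 8 source 7.9883
5 10 load 8.0029
6 12 source 8.0008
7 14 load 7.9998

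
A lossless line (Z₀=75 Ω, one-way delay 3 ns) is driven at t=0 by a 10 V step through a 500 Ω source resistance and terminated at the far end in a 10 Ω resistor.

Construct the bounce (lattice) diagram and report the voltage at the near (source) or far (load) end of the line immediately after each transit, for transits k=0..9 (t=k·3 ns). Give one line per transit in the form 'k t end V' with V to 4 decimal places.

0 0 source 1.3043
1 3 load 0.3069
2 6 source -0.4303
3 9 load 0.1334
4 12 source 0.5501
5 15 load 0.2315
6 18 source -0.0040
7 21 load 0.1761
8 24 source 0.3092
9 27 load 0.2074

Γ_L=-0.764706, Γ_S=0.739130; launch V₁=10·75/575=1.304348
k=0 src: V=1.3043
k=1 load: inc=1.304348, refl=1.304348·-0.764706=-0.9974; V=0.000000+1.304348+-0.997442=0.3069
k=2 src: inc=-0.997442, refl=-0.997442·0.739130=-0.7372; V=1.304348+-0.997442+-0.737240=-0.4303
k=3 load: inc=-0.737240, refl=-0.737240·-0.764706=0.5638; V=0.306905+-0.737240+0.563772=0.1334
k=4 src: inc=0.563772, refl=0.563772·0.739130=0.4167; V=-0.430335+0.563772+0.416701=0.5501
k=5 load: inc=0.416701, refl=0.416701·-0.764706=-0.3187; V=0.133437+0.416701+-0.318654=0.2315
k=6 src: inc=-0.318654, refl=-0.318654·0.739130=-0.2355; V=0.550138+-0.318654+-0.235527=-0.0040
k=7 load: inc=-0.235527, refl=-0.235527·-0.764706=0.1801; V=0.231484+-0.235527+0.180109=0.1761
k=8 src: inc=0.180109, refl=0.180109·0.739130=0.1331; V=-0.004042+0.180109+0.133124=0.3092
k=9 load: inc=0.133124, refl=0.133124·-0.764706=-0.1018; V=0.176066+0.133124+-0.101801=0.2074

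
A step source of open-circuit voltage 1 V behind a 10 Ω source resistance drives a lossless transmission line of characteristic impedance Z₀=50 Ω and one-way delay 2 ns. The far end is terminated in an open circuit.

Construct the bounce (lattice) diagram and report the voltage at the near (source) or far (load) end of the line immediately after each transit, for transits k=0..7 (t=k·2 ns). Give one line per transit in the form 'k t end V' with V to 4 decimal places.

Γ_L=1.000000, Γ_S=-0.666667; launch V₁=1·50/60=0.833333
k=0 src: V=0.8333
k=1 load: inc=0.833333, refl=0.833333·1.000000=0.8333; V=0.000000+0.833333+0.833333=1.6667
k=2 src: inc=0.833333, refl=0.833333·-0.666667=-0.5556; V=0.833333+0.833333+-0.555556=1.1111
k=3 load: inc=-0.555556, refl=-0.555556·1.000000=-0.5556; V=1.666667+-0.555556+-0.555556=0.5556
k=4 src: inc=-0.555556, refl=-0.555556·-0.666667=0.3704; V=1.111111+-0.555556+0.370370=0.9259
k=5 load: inc=0.370370, refl=0.370370·1.000000=0.3704; V=0.555556+0.370370+0.370370=1.2963
k=6 src: inc=0.370370, refl=0.370370·-0.666667=-0.2469; V=0.925926+0.370370+-0.246914=1.0494
k=7 load: inc=-0.246914, refl=-0.246914·1.000000=-0.2469; V=1.296296+-0.246914+-0.246914=0.8025

0 0 source 0.8333
1 2 load 1.6667
2 4 source 1.1111
3 6 load 0.5556
4 8 source 0.9259
5 10 load 1.2963
6 12 source 1.0494
7 14 load 0.8025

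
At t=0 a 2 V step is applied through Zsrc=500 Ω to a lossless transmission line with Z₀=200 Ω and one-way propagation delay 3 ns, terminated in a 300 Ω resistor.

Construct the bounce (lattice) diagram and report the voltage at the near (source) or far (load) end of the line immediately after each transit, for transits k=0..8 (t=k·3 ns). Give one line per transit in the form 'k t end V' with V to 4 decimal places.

Γ_L=0.200000, Γ_S=0.428571; launch V₁=2·200/700=0.571429
k=0 src: V=0.5714
k=1 load: inc=0.571429, refl=0.571429·0.200000=0.1143; V=0.000000+0.571429+0.114286=0.6857
k=2 src: inc=0.114286, refl=0.114286·0.428571=0.0490; V=0.571429+0.114286+0.048980=0.7347
k=3 load: inc=0.048980, refl=0.048980·0.200000=0.0098; V=0.685714+0.048980+0.009796=0.7445
k=4 src: inc=0.009796, refl=0.009796·0.428571=0.0042; V=0.734694+0.009796+0.004198=0.7487
k=5 load: inc=0.004198, refl=0.004198·0.200000=0.0008; V=0.744490+0.004198+0.000840=0.7495
k=6 src: inc=0.000840, refl=0.000840·0.428571=0.0004; V=0.748688+0.000840+0.000360=0.7499
k=7 load: inc=0.000360, refl=0.000360·0.200000=0.0001; V=0.749528+0.000360+0.000072=0.7500
k=8 src: inc=0.000072, refl=0.000072·0.428571=0.0000; V=0.749888+0.000072+0.000031=0.7500

0 0 source 0.5714
1 3 load 0.6857
2 6 source 0.7347
3 9 load 0.7445
4 12 source 0.7487
5 15 load 0.7495
6 18 source 0.7499
7 21 load 0.7500
8 24 source 0.7500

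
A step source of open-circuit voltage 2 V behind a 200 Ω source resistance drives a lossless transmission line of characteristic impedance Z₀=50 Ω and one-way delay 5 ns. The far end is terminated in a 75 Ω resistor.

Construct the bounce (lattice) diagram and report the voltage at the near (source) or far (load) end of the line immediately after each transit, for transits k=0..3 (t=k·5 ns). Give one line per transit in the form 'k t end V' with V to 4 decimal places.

0 0 source 0.4000
1 5 load 0.4800
2 10 source 0.5280
3 15 load 0.5376

Γ_L=0.200000, Γ_S=0.600000; launch V₁=2·50/250=0.400000
k=0 src: V=0.4000
k=1 load: inc=0.400000, refl=0.400000·0.200000=0.0800; V=0.000000+0.400000+0.080000=0.4800
k=2 src: inc=0.080000, refl=0.080000·0.600000=0.0480; V=0.400000+0.080000+0.048000=0.5280
k=3 load: inc=0.048000, refl=0.048000·0.200000=0.0096; V=0.480000+0.048000+0.009600=0.5376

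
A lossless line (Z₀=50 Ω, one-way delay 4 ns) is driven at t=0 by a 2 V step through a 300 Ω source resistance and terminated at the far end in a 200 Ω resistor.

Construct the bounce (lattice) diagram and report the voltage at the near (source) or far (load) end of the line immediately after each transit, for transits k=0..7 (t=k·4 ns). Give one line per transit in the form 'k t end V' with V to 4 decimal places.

Γ_L=0.600000, Γ_S=0.714286; launch V₁=2·50/350=0.285714
k=0 src: V=0.2857
k=1 load: inc=0.285714, refl=0.285714·0.600000=0.1714; V=0.000000+0.285714+0.171429=0.4571
k=2 src: inc=0.171429, refl=0.171429·0.714286=0.1224; V=0.285714+0.171429+0.122449=0.5796
k=3 load: inc=0.122449, refl=0.122449·0.600000=0.0735; V=0.457143+0.122449+0.073469=0.6531
k=4 src: inc=0.073469, refl=0.073469·0.714286=0.0525; V=0.579592+0.073469+0.052478=0.7055
k=5 load: inc=0.052478, refl=0.052478·0.600000=0.0315; V=0.653061+0.052478+0.031487=0.7370
k=6 src: inc=0.031487, refl=0.031487·0.714286=0.0225; V=0.705539+0.031487+0.022491=0.7595
k=7 load: inc=0.022491, refl=0.022491·0.600000=0.0135; V=0.737026+0.022491+0.013494=0.7730

0 0 source 0.2857
1 4 load 0.4571
2 8 source 0.5796
3 12 load 0.6531
4 16 source 0.7055
5 20 load 0.7370
6 24 source 0.7595
7 28 load 0.7730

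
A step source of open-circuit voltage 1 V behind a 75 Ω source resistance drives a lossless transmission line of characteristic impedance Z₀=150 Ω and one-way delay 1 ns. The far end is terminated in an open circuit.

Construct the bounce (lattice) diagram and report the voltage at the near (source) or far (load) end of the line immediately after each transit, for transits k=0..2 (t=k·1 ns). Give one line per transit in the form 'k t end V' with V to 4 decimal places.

0 0 source 0.6667
1 1 load 1.3333
2 2 source 1.1111

Γ_L=1.000000, Γ_S=-0.333333; launch V₁=1·150/225=0.666667
k=0 src: V=0.6667
k=1 load: inc=0.666667, refl=0.666667·1.000000=0.6667; V=0.000000+0.666667+0.666667=1.3333
k=2 src: inc=0.666667, refl=0.666667·-0.333333=-0.2222; V=0.666667+0.666667+-0.222222=1.1111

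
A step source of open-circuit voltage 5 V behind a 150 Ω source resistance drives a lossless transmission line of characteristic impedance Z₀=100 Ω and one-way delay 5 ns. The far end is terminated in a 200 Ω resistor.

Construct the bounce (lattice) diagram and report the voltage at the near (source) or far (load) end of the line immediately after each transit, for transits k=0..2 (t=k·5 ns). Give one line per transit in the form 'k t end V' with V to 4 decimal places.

Γ_L=0.333333, Γ_S=0.200000; launch V₁=5·100/250=2.000000
k=0 src: V=2.0000
k=1 load: inc=2.000000, refl=2.000000·0.333333=0.6667; V=0.000000+2.000000+0.666667=2.6667
k=2 src: inc=0.666667, refl=0.666667·0.200000=0.1333; V=2.000000+0.666667+0.133333=2.8000

0 0 source 2.0000
1 5 load 2.6667
2 10 source 2.8000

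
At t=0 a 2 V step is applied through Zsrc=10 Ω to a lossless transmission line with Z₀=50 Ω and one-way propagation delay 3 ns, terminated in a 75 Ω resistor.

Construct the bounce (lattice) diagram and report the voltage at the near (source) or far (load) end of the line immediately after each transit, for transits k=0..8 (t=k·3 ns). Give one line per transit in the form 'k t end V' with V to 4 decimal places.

0 0 source 1.6667
1 3 load 2.0000
2 6 source 1.7778
3 9 load 1.7333
4 12 source 1.7630
5 15 load 1.7689
6 18 source 1.7649
7 21 load 1.7641
8 24 source 1.7647

Γ_L=0.200000, Γ_S=-0.666667; launch V₁=2·50/60=1.666667
k=0 src: V=1.6667
k=1 load: inc=1.666667, refl=1.666667·0.200000=0.3333; V=0.000000+1.666667+0.333333=2.0000
k=2 src: inc=0.333333, refl=0.333333·-0.666667=-0.2222; V=1.666667+0.333333+-0.222222=1.7778
k=3 load: inc=-0.222222, refl=-0.222222·0.200000=-0.0444; V=2.000000+-0.222222+-0.044444=1.7333
k=4 src: inc=-0.044444, refl=-0.044444·-0.666667=0.0296; V=1.777778+-0.044444+0.029630=1.7630
k=5 load: inc=0.029630, refl=0.029630·0.200000=0.0059; V=1.733333+0.029630+0.005926=1.7689
k=6 src: inc=0.005926, refl=0.005926·-0.666667=-0.0040; V=1.762963+0.005926+-0.003951=1.7649
k=7 load: inc=-0.003951, refl=-0.003951·0.200000=-0.0008; V=1.768889+-0.003951+-0.000790=1.7641
k=8 src: inc=-0.000790, refl=-0.000790·-0.666667=0.0005; V=1.764938+-0.000790+0.000527=1.7647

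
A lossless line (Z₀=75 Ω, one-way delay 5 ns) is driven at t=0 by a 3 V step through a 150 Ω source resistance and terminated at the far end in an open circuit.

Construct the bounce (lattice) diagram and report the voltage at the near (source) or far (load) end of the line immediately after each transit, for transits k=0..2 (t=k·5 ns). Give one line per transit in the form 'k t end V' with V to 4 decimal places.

Γ_L=1.000000, Γ_S=0.333333; launch V₁=3·75/225=1.000000
k=0 src: V=1.0000
k=1 load: inc=1.000000, refl=1.000000·1.000000=1.0000; V=0.000000+1.000000+1.000000=2.0000
k=2 src: inc=1.000000, refl=1.000000·0.333333=0.3333; V=1.000000+1.000000+0.333333=2.3333

0 0 source 1.0000
1 5 load 2.0000
2 10 source 2.3333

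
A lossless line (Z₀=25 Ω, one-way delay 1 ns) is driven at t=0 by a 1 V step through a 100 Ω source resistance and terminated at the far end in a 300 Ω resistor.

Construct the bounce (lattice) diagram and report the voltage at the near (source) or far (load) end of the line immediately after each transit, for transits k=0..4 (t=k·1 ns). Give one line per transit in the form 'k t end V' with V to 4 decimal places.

Γ_L=0.846154, Γ_S=0.600000; launch V₁=1·25/125=0.200000
k=0 src: V=0.2000
k=1 load: inc=0.200000, refl=0.200000·0.846154=0.1692; V=0.000000+0.200000+0.169231=0.3692
k=2 src: inc=0.169231, refl=0.169231·0.600000=0.1015; V=0.200000+0.169231+0.101538=0.4708
k=3 load: inc=0.101538, refl=0.101538·0.846154=0.0859; V=0.369231+0.101538+0.085917=0.5567
k=4 src: inc=0.085917, refl=0.085917·0.600000=0.0516; V=0.470769+0.085917+0.051550=0.6082

0 0 source 0.2000
1 1 load 0.3692
2 2 source 0.4708
3 3 load 0.5567
4 4 source 0.6082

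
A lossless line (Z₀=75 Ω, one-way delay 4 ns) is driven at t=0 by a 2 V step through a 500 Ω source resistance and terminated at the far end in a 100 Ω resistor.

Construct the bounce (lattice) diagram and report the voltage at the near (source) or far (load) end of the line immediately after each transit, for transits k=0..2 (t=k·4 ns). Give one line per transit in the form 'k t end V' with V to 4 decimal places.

0 0 source 0.2609
1 4 load 0.2981
2 8 source 0.3257

Γ_L=0.142857, Γ_S=0.739130; launch V₁=2·75/575=0.260870
k=0 src: V=0.2609
k=1 load: inc=0.260870, refl=0.260870·0.142857=0.0373; V=0.000000+0.260870+0.037267=0.2981
k=2 src: inc=0.037267, refl=0.037267·0.739130=0.0275; V=0.260870+0.037267+0.027545=0.3257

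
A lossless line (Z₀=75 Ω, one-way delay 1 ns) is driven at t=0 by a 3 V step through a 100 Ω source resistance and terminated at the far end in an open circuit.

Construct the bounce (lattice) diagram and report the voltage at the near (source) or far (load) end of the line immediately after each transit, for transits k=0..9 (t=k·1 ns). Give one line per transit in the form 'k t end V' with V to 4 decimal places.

0 0 source 1.2857
1 1 load 2.5714
2 2 source 2.7551
3 3 load 2.9388
4 4 source 2.9650
5 5 load 2.9913
6 6 source 2.9950
7 7 load 2.9988
8 8 source 2.9993
9 9 load 2.9998

Γ_L=1.000000, Γ_S=0.142857; launch V₁=3·75/175=1.285714
k=0 src: V=1.2857
k=1 load: inc=1.285714, refl=1.285714·1.000000=1.2857; V=0.000000+1.285714+1.285714=2.5714
k=2 src: inc=1.285714, refl=1.285714·0.142857=0.1837; V=1.285714+1.285714+0.183673=2.7551
k=3 load: inc=0.183673, refl=0.183673·1.000000=0.1837; V=2.571429+0.183673+0.183673=2.9388
k=4 src: inc=0.183673, refl=0.183673·0.142857=0.0262; V=2.755102+0.183673+0.026239=2.9650
k=5 load: inc=0.026239, refl=0.026239·1.000000=0.0262; V=2.938776+0.026239+0.026239=2.9913
k=6 src: inc=0.026239, refl=0.026239·0.142857=0.0037; V=2.965015+0.026239+0.003748=2.9950
k=7 load: inc=0.003748, refl=0.003748·1.000000=0.0037; V=2.991254+0.003748+0.003748=2.9988
k=8 src: inc=0.003748, refl=0.003748·0.142857=0.0005; V=2.995002+0.003748+0.000535=2.9993
k=9 load: inc=0.000535, refl=0.000535·1.000000=0.0005; V=2.998751+0.000535+0.000535=2.9998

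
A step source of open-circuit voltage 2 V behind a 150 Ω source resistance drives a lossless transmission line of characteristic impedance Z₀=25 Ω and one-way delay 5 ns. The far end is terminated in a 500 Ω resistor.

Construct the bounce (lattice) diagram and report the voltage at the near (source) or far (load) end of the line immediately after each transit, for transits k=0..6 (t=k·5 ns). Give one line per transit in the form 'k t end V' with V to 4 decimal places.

0 0 source 0.2857
1 5 load 0.5442
2 10 source 0.7289
3 15 load 0.8959
4 20 source 1.0153
5 25 load 1.1232
6 30 source 1.2003

Γ_L=0.904762, Γ_S=0.714286; launch V₁=2·25/175=0.285714
k=0 src: V=0.2857
k=1 load: inc=0.285714, refl=0.285714·0.904762=0.2585; V=0.000000+0.285714+0.258503=0.5442
k=2 src: inc=0.258503, refl=0.258503·0.714286=0.1846; V=0.285714+0.258503+0.184645=0.7289
k=3 load: inc=0.184645, refl=0.184645·0.904762=0.1671; V=0.544218+0.184645+0.167060=0.8959
k=4 src: inc=0.167060, refl=0.167060·0.714286=0.1193; V=0.728863+0.167060+0.119329=1.0153
k=5 load: inc=0.119329, refl=0.119329·0.904762=0.1080; V=0.895923+0.119329+0.107964=1.1232
k=6 src: inc=0.107964, refl=0.107964·0.714286=0.0771; V=1.015252+0.107964+0.077117=1.2003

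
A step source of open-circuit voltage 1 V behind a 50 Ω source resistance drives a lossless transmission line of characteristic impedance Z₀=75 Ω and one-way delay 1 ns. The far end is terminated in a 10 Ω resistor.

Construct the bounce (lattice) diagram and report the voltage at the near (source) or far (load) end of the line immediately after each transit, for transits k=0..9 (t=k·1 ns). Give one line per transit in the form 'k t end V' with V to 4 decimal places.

0 0 source 0.6000
1 1 load 0.1412
2 2 source 0.2329
3 3 load 0.1628
4 4 source 0.1768
5 5 load 0.1661
6 6 source 0.1682
7 7 load 0.1666
8 8 source 0.1669
9 9 load 0.1667

Γ_L=-0.764706, Γ_S=-0.200000; launch V₁=1·75/125=0.600000
k=0 src: V=0.6000
k=1 load: inc=0.600000, refl=0.600000·-0.764706=-0.4588; V=0.000000+0.600000+-0.458824=0.1412
k=2 src: inc=-0.458824, refl=-0.458824·-0.200000=0.0918; V=0.600000+-0.458824+0.091765=0.2329
k=3 load: inc=0.091765, refl=0.091765·-0.764706=-0.0702; V=0.141176+0.091765+-0.070173=0.1628
k=4 src: inc=-0.070173, refl=-0.070173·-0.200000=0.0140; V=0.232941+-0.070173+0.014035=0.1768
k=5 load: inc=0.014035, refl=0.014035·-0.764706=-0.0107; V=0.162768+0.014035+-0.010732=0.1661
k=6 src: inc=-0.010732, refl=-0.010732·-0.200000=0.0021; V=0.176803+-0.010732+0.002146=0.1682
k=7 load: inc=0.002146, refl=0.002146·-0.764706=-0.0016; V=0.166070+0.002146+-0.001641=0.1666
k=8 src: inc=-0.001641, refl=-0.001641·-0.200000=0.0003; V=0.168217+-0.001641+0.000328=0.1669
k=9 load: inc=0.000328, refl=0.000328·-0.764706=-0.0003; V=0.166575+0.000328+-0.000251=0.1667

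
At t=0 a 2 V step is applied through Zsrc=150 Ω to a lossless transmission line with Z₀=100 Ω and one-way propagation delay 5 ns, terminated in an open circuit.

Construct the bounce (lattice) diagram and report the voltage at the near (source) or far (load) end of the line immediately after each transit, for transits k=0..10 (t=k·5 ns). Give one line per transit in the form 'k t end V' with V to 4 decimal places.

0 0 source 0.8000
1 5 load 1.6000
2 10 source 1.7600
3 15 load 1.9200
4 20 source 1.9520
5 25 load 1.9840
6 30 source 1.9904
7 35 load 1.9968
8 40 source 1.9981
9 45 load 1.9994
10 50 source 1.9996

Γ_L=1.000000, Γ_S=0.200000; launch V₁=2·100/250=0.800000
k=0 src: V=0.8000
k=1 load: inc=0.800000, refl=0.800000·1.000000=0.8000; V=0.000000+0.800000+0.800000=1.6000
k=2 src: inc=0.800000, refl=0.800000·0.200000=0.1600; V=0.800000+0.800000+0.160000=1.7600
k=3 load: inc=0.160000, refl=0.160000·1.000000=0.1600; V=1.600000+0.160000+0.160000=1.9200
k=4 src: inc=0.160000, refl=0.160000·0.200000=0.0320; V=1.760000+0.160000+0.032000=1.9520
k=5 load: inc=0.032000, refl=0.032000·1.000000=0.0320; V=1.920000+0.032000+0.032000=1.9840
k=6 src: inc=0.032000, refl=0.032000·0.200000=0.0064; V=1.952000+0.032000+0.006400=1.9904
k=7 load: inc=0.006400, refl=0.006400·1.000000=0.0064; V=1.984000+0.006400+0.006400=1.9968
k=8 src: inc=0.006400, refl=0.006400·0.200000=0.0013; V=1.990400+0.006400+0.001280=1.9981
k=9 load: inc=0.001280, refl=0.001280·1.000000=0.0013; V=1.996800+0.001280+0.001280=1.9994
k=10 src: inc=0.001280, refl=0.001280·0.200000=0.0003; V=1.998080+0.001280+0.000256=1.9996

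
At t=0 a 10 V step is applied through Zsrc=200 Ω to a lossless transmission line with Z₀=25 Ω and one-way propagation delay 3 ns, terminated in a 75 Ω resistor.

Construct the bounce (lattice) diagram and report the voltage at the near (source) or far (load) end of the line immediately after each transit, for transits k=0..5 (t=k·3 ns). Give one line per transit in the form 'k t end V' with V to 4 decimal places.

0 0 source 1.1111
1 3 load 1.6667
2 6 source 2.0988
3 9 load 2.3148
4 12 source 2.4829
5 15 load 2.5669

Γ_L=0.500000, Γ_S=0.777778; launch V₁=10·25/225=1.111111
k=0 src: V=1.1111
k=1 load: inc=1.111111, refl=1.111111·0.500000=0.5556; V=0.000000+1.111111+0.555556=1.6667
k=2 src: inc=0.555556, refl=0.555556·0.777778=0.4321; V=1.111111+0.555556+0.432099=2.0988
k=3 load: inc=0.432099, refl=0.432099·0.500000=0.2160; V=1.666667+0.432099+0.216049=2.3148
k=4 src: inc=0.216049, refl=0.216049·0.777778=0.1680; V=2.098765+0.216049+0.168038=2.4829
k=5 load: inc=0.168038, refl=0.168038·0.500000=0.0840; V=2.314815+0.168038+0.084019=2.5669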